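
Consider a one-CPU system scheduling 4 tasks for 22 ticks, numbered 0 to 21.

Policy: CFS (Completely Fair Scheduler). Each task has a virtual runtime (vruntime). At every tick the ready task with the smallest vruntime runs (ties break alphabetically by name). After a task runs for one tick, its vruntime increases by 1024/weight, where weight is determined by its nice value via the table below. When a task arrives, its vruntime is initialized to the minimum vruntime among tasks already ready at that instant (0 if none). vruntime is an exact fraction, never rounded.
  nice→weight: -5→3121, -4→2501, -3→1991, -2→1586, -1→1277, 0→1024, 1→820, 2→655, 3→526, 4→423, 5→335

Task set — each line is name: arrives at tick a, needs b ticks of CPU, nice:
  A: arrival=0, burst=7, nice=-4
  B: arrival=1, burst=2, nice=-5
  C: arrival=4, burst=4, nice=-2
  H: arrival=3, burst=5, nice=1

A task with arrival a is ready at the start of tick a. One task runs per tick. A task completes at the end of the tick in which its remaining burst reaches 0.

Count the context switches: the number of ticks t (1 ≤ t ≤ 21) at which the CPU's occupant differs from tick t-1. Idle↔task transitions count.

context switches = 12

t=0: vr[A=0] → run A
t=1: vr[A=1024/2501 B=1024/2501] → run A
t=2: vr[A=2048/2501 B=1024/2501] → run B
t=3: vr[A=2048/2501 B=5756928/7805621 H=5756928/7805621] → run B
t=4: vr[A=2048/2501 C=5756928/7805621 H=5756928/7805621] → run C
t=5: vr[A=2048/2501 C=140356096/101473073 H=5756928/7805621] → run H
t=6: vr[A=2048/2501 C=140356096/101473073 H=77522176/39028105] → run A
t=7: vr[A=3072/2501 C=140356096/101473073 H=77522176/39028105] → run A
t=8: vr[A=4096/2501 C=140356096/101473073 H=77522176/39028105] → run C
t=9: vr[A=4096/2501 C=205872128/101473073 H=77522176/39028105] → run A
t=10: vr[A=5120/2501 C=205872128/101473073 H=77522176/39028105] → run H
t=11: vr[A=5120/2501 C=205872128/101473073 H=126259712/39028105] → run C
t=12: vr[A=5120/2501 C=271388160/101473073 H=126259712/39028105] → run A
t=13: vr[A=6144/2501 C=271388160/101473073 H=126259712/39028105] → run A
t=14: vr[C=271388160/101473073 H=126259712/39028105] → run C
t=15: vr[H=126259712/39028105] → run H
t=16: vr[H=174997248/39028105] → run H
t=17: vr[H=223734784/39028105] → run H
t=18: (idle)
t=19: (idle)
t=20: (idle)
t=21: (idle)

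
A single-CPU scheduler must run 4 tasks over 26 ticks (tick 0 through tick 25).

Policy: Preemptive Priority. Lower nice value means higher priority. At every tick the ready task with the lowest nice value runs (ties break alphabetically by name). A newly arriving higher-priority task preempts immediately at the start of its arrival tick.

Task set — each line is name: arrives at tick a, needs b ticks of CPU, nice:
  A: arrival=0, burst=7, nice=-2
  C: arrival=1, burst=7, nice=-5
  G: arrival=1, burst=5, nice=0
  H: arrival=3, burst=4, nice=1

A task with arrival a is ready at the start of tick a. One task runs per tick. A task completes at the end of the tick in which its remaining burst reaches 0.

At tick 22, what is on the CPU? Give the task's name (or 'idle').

t=0: ready={A} → run A
t=1: ready={A,C,G} → run C
t=2: ready={A,C,G} → run C
t=3: ready={A,C,G,H} → run C
t=4: ready={A,C,G,H} → run C
t=5: ready={A,C,G,H} → run C
t=6: ready={A,C,G,H} → run C
t=7: ready={A,C,G,H} → run C
t=8: ready={A,G,H} → run A
t=9: ready={A,G,H} → run A
t=10: ready={A,G,H} → run A
t=11: ready={A,G,H} → run A
t=12: ready={A,G,H} → run A
t=13: ready={A,G,H} → run A
t=14: ready={G,H} → run G
t=15: ready={G,H} → run G
t=16: ready={G,H} → run G
t=17: ready={G,H} → run G
t=18: ready={G,H} → run G
t=19: ready={H} → run H
t=20: ready={H} → run H
t=21: ready={H} → run H
t=22: ready={H} → run H
t=23: (idle)
t=24: (idle)
t=25: (idle)

running at tick 22 = H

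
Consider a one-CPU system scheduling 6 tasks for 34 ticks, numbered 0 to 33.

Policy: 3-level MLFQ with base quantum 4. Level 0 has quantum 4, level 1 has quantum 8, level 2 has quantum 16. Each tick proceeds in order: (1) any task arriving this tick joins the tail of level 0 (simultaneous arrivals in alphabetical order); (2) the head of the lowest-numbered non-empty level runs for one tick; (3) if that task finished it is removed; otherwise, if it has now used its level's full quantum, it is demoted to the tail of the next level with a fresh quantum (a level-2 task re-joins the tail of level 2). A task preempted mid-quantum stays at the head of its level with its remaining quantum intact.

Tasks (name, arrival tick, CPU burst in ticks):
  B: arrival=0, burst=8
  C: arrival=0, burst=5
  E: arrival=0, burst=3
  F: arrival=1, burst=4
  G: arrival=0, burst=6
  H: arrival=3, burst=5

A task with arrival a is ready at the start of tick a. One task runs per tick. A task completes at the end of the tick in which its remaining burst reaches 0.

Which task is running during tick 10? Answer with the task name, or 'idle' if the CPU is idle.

running at tick 10 = E

t=0: L0/L1/L2 = BCEG/-/- → run B
t=1: L0/L1/L2 = BCEGF/-/- → run B
t=2: L0/L1/L2 = BCEGF/-/- → run B
t=3: L0/L1/L2 = BCEGFH/-/- → run B
t=4: L0/L1/L2 = CEGFH/B/- → run C
t=5: L0/L1/L2 = CEGFH/B/- → run C
t=6: L0/L1/L2 = CEGFH/B/- → run C
t=7: L0/L1/L2 = CEGFH/B/- → run C
t=8: L0/L1/L2 = EGFH/BC/- → run E
t=9: L0/L1/L2 = EGFH/BC/- → run E
t=10: L0/L1/L2 = EGFH/BC/- → run E
t=11: L0/L1/L2 = GFH/BC/- → run G
t=12: L0/L1/L2 = GFH/BC/- → run G
t=13: L0/L1/L2 = GFH/BC/- → run G
t=14: L0/L1/L2 = GFH/BC/- → run G
t=15: L0/L1/L2 = FH/BCG/- → run F
t=16: L0/L1/L2 = FH/BCG/- → run F
t=17: L0/L1/L2 = FH/BCG/- → run F
t=18: L0/L1/L2 = FH/BCG/- → run F
t=19: L0/L1/L2 = H/BCG/- → run H
t=20: L0/L1/L2 = H/BCG/- → run H
t=21: L0/L1/L2 = H/BCG/- → run H
t=22: L0/L1/L2 = H/BCG/- → run H
t=23: L0/L1/L2 = -/BCGH/- → run B
t=24: L0/L1/L2 = -/BCGH/- → run B
t=25: L0/L1/L2 = -/BCGH/- → run B
t=26: L0/L1/L2 = -/BCGH/- → run B
t=27: L0/L1/L2 = -/CGH/- → run C
t=28: L0/L1/L2 = -/GH/- → run G
t=29: L0/L1/L2 = -/GH/- → run G
t=30: L0/L1/L2 = -/H/- → run H
t=31: (idle)
t=32: (idle)
t=33: (idle)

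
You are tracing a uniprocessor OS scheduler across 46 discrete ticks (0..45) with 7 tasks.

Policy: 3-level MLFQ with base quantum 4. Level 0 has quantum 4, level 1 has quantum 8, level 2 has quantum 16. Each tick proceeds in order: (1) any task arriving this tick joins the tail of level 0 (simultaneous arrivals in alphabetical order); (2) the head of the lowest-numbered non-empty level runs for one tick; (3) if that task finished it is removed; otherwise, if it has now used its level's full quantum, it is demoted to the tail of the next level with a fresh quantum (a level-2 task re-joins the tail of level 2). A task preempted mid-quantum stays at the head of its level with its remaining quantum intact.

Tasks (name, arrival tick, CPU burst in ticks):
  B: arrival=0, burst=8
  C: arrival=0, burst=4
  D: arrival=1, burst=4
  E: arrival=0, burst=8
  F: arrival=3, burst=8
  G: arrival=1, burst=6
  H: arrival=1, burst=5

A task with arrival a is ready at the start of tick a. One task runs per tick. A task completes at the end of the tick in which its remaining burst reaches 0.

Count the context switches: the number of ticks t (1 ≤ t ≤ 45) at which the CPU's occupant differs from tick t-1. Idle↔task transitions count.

context switches = 12

t=0: L0/L1/L2 = BCE/-/- → run B
t=1: L0/L1/L2 = BCEDGH/-/- → run B
t=2: L0/L1/L2 = BCEDGH/-/- → run B
t=3: L0/L1/L2 = BCEDGHF/-/- → run B
t=4: L0/L1/L2 = CEDGHF/B/- → run C
t=5: L0/L1/L2 = CEDGHF/B/- → run C
t=6: L0/L1/L2 = CEDGHF/B/- → run C
t=7: L0/L1/L2 = CEDGHF/B/- → run C
t=8: L0/L1/L2 = EDGHF/B/- → run E
t=9: L0/L1/L2 = EDGHF/B/- → run E
t=10: L0/L1/L2 = EDGHF/B/- → run E
t=11: L0/L1/L2 = EDGHF/B/- → run E
t=12: L0/L1/L2 = DGHF/BE/- → run D
t=13: L0/L1/L2 = DGHF/BE/- → run D
t=14: L0/L1/L2 = DGHF/BE/- → run D
t=15: L0/L1/L2 = DGHF/BE/- → run D
t=16: L0/L1/L2 = GHF/BE/- → run G
t=17: L0/L1/L2 = GHF/BE/- → run G
t=18: L0/L1/L2 = GHF/BE/- → run G
t=19: L0/L1/L2 = GHF/BE/- → run G
t=20: L0/L1/L2 = HF/BEG/- → run H
t=21: L0/L1/L2 = HF/BEG/- → run H
t=22: L0/L1/L2 = HF/BEG/- → run H
t=23: L0/L1/L2 = HF/BEG/- → run H
t=24: L0/L1/L2 = F/BEGH/- → run F
t=25: L0/L1/L2 = F/BEGH/- → run F
t=26: L0/L1/L2 = F/BEGH/- → run F
t=27: L0/L1/L2 = F/BEGH/- → run F
t=28: L0/L1/L2 = -/BEGHF/- → run B
t=29: L0/L1/L2 = -/BEGHF/- → run B
t=30: L0/L1/L2 = -/BEGHF/- → run B
t=31: L0/L1/L2 = -/BEGHF/- → run B
t=32: L0/L1/L2 = -/EGHF/- → run E
t=33: L0/L1/L2 = -/EGHF/- → run E
t=34: L0/L1/L2 = -/EGHF/- → run E
t=35: L0/L1/L2 = -/EGHF/- → run E
t=36: L0/L1/L2 = -/GHF/- → run G
t=37: L0/L1/L2 = -/GHF/- → run G
t=38: L0/L1/L2 = -/HF/- → run H
t=39: L0/L1/L2 = -/F/- → run F
t=40: L0/L1/L2 = -/F/- → run F
t=41: L0/L1/L2 = -/F/- → run F
t=42: L0/L1/L2 = -/F/- → run F
t=43: (idle)
t=44: (idle)
t=45: (idle)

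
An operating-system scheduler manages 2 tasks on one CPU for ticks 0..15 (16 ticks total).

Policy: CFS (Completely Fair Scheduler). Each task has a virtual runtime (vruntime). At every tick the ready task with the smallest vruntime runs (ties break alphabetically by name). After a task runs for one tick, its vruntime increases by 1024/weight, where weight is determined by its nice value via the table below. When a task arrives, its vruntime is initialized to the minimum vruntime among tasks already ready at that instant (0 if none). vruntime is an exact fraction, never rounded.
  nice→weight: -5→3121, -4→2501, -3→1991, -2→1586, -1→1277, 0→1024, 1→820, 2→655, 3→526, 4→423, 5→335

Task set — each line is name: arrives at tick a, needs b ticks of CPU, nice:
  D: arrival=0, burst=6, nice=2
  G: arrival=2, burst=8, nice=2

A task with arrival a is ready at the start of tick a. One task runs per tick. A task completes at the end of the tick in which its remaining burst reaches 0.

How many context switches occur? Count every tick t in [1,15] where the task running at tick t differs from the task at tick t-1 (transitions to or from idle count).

context switches = 8

t=0: vr[D=0] → run D
t=1: vr[D=1024/655] → run D
t=2: vr[D=2048/655 G=2048/655] → run D
t=3: vr[D=3072/655 G=2048/655] → run G
t=4: vr[D=3072/655 G=3072/655] → run D
t=5: vr[D=4096/655 G=3072/655] → run G
t=6: vr[D=4096/655 G=4096/655] → run D
t=7: vr[D=1024/131 G=4096/655] → run G
t=8: vr[D=1024/131 G=1024/131] → run D
t=9: vr[G=1024/131] → run G
t=10: vr[G=6144/655] → run G
t=11: vr[G=7168/655] → run G
t=12: vr[G=8192/655] → run G
t=13: vr[G=9216/655] → run G
t=14: (idle)
t=15: (idle)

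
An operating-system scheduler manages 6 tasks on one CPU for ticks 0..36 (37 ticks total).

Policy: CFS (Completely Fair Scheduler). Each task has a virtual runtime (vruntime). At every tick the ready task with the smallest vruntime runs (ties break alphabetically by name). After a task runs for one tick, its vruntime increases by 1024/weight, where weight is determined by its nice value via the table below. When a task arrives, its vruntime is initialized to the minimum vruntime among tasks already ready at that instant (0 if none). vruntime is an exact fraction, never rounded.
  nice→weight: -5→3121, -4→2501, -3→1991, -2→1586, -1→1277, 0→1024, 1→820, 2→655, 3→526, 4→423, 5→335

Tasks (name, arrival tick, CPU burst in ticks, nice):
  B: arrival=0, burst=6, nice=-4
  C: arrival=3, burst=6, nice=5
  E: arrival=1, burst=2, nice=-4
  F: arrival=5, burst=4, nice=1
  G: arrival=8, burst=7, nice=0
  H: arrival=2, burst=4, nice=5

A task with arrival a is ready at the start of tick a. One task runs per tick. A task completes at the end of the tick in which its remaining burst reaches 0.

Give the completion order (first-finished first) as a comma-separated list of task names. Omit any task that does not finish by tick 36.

t=0: vr[B=0] → run B
t=1: vr[B=1024/2501 E=1024/2501] → run B
t=2: vr[B=2048/2501 E=1024/2501 H=1024/2501] → run E
t=3: vr[B=2048/2501 C=1024/2501 E=2048/2501 H=1024/2501] → run C
t=4: vr[B=2048/2501 C=2904064/837835 E=2048/2501 H=1024/2501] → run H
t=5: vr[B=2048/2501 C=2904064/837835 E=2048/2501 F=2048/2501 H=2904064/837835] → run B
t=6: vr[B=3072/2501 C=2904064/837835 E=2048/2501 F=2048/2501 H=2904064/837835] → run E
t=7: vr[B=3072/2501 C=2904064/837835 F=2048/2501 H=2904064/837835] → run F
t=8: vr[B=3072/2501 C=2904064/837835 F=25856/12505 G=3072/2501 H=2904064/837835] → run B
t=9: vr[B=4096/2501 C=2904064/837835 F=25856/12505 G=3072/2501 H=2904064/837835] → run G
t=10: vr[B=4096/2501 C=2904064/837835 F=25856/12505 G=5573/2501 H=2904064/837835] → run B
t=11: vr[B=5120/2501 C=2904064/837835 F=25856/12505 G=5573/2501 H=2904064/837835] → run B
t=12: vr[C=2904064/837835 F=25856/12505 G=5573/2501 H=2904064/837835] → run F
t=13: vr[C=2904064/837835 F=41472/12505 G=5573/2501 H=2904064/837835] → run G
t=14: vr[C=2904064/837835 F=41472/12505 G=8074/2501 H=2904064/837835] → run G
t=15: vr[C=2904064/837835 F=41472/12505 G=10575/2501 H=2904064/837835] → run F
t=16: vr[C=2904064/837835 F=57088/12505 G=10575/2501 H=2904064/837835] → run C
t=17: vr[C=5465088/837835 F=57088/12505 G=10575/2501 H=2904064/837835] → run H
t=18: vr[C=5465088/837835 F=57088/12505 G=10575/2501 H=5465088/837835] → run G
t=19: vr[C=5465088/837835 F=57088/12505 G=13076/2501 H=5465088/837835] → run F
t=20: vr[C=5465088/837835 G=13076/2501 H=5465088/837835] → run G
t=21: vr[C=5465088/837835 G=15577/2501 H=5465088/837835] → run G
t=22: vr[C=5465088/837835 G=18078/2501 H=5465088/837835] → run C
t=23: vr[C=8026112/837835 G=18078/2501 H=5465088/837835] → run H
t=24: vr[C=8026112/837835 G=18078/2501 H=8026112/837835] → run G
t=25: vr[C=8026112/837835 H=8026112/837835] → run C
t=26: vr[C=10587136/837835 H=8026112/837835] → run H
t=27: vr[C=10587136/837835] → run C
t=28: vr[C=2629632/167567] → run C
t=29: (idle)
t=30: (idle)
t=31: (idle)
t=32: (idle)
t=33: (idle)
t=34: (idle)
t=35: (idle)
t=36: (idle)

completion order = E, B, F, G, H, C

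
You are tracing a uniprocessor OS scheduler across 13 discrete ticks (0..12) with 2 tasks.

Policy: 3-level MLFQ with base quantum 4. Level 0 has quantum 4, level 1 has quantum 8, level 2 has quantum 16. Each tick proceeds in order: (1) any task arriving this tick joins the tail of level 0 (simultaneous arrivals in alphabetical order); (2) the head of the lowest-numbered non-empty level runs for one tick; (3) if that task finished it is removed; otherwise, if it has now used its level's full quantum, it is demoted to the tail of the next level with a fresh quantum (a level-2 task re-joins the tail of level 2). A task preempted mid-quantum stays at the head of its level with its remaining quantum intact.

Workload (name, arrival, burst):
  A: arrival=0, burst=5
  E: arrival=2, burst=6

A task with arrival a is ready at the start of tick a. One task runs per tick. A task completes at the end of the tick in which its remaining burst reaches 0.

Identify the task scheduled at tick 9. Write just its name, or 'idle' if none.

running at tick 9 = E

t=0: L0/L1/L2 = A/-/- → run A
t=1: L0/L1/L2 = A/-/- → run A
t=2: L0/L1/L2 = AE/-/- → run A
t=3: L0/L1/L2 = AE/-/- → run A
t=4: L0/L1/L2 = E/A/- → run E
t=5: L0/L1/L2 = E/A/- → run E
t=6: L0/L1/L2 = E/A/- → run E
t=7: L0/L1/L2 = E/A/- → run E
t=8: L0/L1/L2 = -/AE/- → run A
t=9: L0/L1/L2 = -/E/- → run E
t=10: L0/L1/L2 = -/E/- → run E
t=11: (idle)
t=12: (idle)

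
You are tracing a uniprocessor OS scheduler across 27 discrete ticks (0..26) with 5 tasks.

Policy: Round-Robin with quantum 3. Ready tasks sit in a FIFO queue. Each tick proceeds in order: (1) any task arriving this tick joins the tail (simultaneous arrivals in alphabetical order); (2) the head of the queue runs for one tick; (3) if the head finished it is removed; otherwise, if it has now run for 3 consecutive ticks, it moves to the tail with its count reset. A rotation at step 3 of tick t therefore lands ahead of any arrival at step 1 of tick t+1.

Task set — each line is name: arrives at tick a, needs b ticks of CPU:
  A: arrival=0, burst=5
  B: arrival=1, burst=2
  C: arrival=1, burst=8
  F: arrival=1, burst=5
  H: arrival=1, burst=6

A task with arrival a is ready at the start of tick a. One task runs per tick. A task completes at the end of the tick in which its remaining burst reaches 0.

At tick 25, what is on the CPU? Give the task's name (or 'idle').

t=0: queue=[A] q_used=0 → run A
t=1: queue=[A,B,C,F,H] q_used=1 → run A
t=2: queue=[A,B,C,F,H] q_used=2 → run A
t=3: queue=[B,C,F,H,A] q_used=0 → run B
t=4: queue=[B,C,F,H,A] q_used=1 → run B
t=5: queue=[C,F,H,A] q_used=0 → run C
t=6: queue=[C,F,H,A] q_used=1 → run C
t=7: queue=[C,F,H,A] q_used=2 → run C
t=8: queue=[F,H,A,C] q_used=0 → run F
t=9: queue=[F,H,A,C] q_used=1 → run F
t=10: queue=[F,H,A,C] q_used=2 → run F
t=11: queue=[H,A,C,F] q_used=0 → run H
t=12: queue=[H,A,C,F] q_used=1 → run H
t=13: queue=[H,A,C,F] q_used=2 → run H
t=14: queue=[A,C,F,H] q_used=0 → run A
t=15: queue=[A,C,F,H] q_used=1 → run A
t=16: queue=[C,F,H] q_used=0 → run C
t=17: queue=[C,F,H] q_used=1 → run C
t=18: queue=[C,F,H] q_used=2 → run C
t=19: queue=[F,H,C] q_used=0 → run F
t=20: queue=[F,H,C] q_used=1 → run F
t=21: queue=[H,C] q_used=0 → run H
t=22: queue=[H,C] q_used=1 → run H
t=23: queue=[H,C] q_used=2 → run H
t=24: queue=[C] q_used=0 → run C
t=25: queue=[C] q_used=1 → run C
t=26: (idle)

running at tick 25 = C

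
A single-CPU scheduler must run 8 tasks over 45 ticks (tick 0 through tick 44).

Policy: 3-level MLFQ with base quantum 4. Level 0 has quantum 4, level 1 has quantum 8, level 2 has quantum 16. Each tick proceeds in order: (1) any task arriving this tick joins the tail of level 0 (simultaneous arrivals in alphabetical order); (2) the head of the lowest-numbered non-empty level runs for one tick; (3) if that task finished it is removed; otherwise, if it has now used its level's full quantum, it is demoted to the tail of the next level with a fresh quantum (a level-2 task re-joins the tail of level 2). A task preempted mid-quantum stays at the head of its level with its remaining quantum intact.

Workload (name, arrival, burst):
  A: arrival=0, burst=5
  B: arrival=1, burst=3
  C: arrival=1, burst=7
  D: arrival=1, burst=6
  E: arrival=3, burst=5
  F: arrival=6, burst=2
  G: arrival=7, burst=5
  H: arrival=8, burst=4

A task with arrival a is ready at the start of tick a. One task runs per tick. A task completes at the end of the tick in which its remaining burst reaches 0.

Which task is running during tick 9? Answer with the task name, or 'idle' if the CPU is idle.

t=0: L0/L1/L2 = A/-/- → run A
t=1: L0/L1/L2 = ABCD/-/- → run A
t=2: L0/L1/L2 = ABCD/-/- → run A
t=3: L0/L1/L2 = ABCDE/-/- → run A
t=4: L0/L1/L2 = BCDE/A/- → run B
t=5: L0/L1/L2 = BCDE/A/- → run B
t=6: L0/L1/L2 = BCDEF/A/- → run B
t=7: L0/L1/L2 = CDEFG/A/- → run C
t=8: L0/L1/L2 = CDEFGH/A/- → run C
t=9: L0/L1/L2 = CDEFGH/A/- → run C
t=10: L0/L1/L2 = CDEFGH/A/- → run C
t=11: L0/L1/L2 = DEFGH/AC/- → run D
t=12: L0/L1/L2 = DEFGH/AC/- → run D
t=13: L0/L1/L2 = DEFGH/AC/- → run D
t=14: L0/L1/L2 = DEFGH/AC/- → run D
t=15: L0/L1/L2 = EFGH/ACD/- → run E
t=16: L0/L1/L2 = EFGH/ACD/- → run E
t=17: L0/L1/L2 = EFGH/ACD/- → run E
t=18: L0/L1/L2 = EFGH/ACD/- → run E
t=19: L0/L1/L2 = FGH/ACDE/- → run F
t=20: L0/L1/L2 = FGH/ACDE/- → run F
t=21: L0/L1/L2 = GH/ACDE/- → run G
t=22: L0/L1/L2 = GH/ACDE/- → run G
t=23: L0/L1/L2 = GH/ACDE/- → run G
t=24: L0/L1/L2 = GH/ACDE/- → run G
t=25: L0/L1/L2 = H/ACDEG/- → run H
t=26: L0/L1/L2 = H/ACDEG/- → run H
t=27: L0/L1/L2 = H/ACDEG/- → run H
t=28: L0/L1/L2 = H/ACDEG/- → run H
t=29: L0/L1/L2 = -/ACDEG/- → run A
t=30: L0/L1/L2 = -/CDEG/- → run C
t=31: L0/L1/L2 = -/CDEG/- → run C
t=32: L0/L1/L2 = -/CDEG/- → run C
t=33: L0/L1/L2 = -/DEG/- → run D
t=34: L0/L1/L2 = -/DEG/- → run D
t=35: L0/L1/L2 = -/EG/- → run E
t=36: L0/L1/L2 = -/G/- → run G
t=37: (idle)
t=38: (idle)
t=39: (idle)
t=40: (idle)
t=41: (idle)
t=42: (idle)
t=43: (idle)
t=44: (idle)

running at tick 9 = C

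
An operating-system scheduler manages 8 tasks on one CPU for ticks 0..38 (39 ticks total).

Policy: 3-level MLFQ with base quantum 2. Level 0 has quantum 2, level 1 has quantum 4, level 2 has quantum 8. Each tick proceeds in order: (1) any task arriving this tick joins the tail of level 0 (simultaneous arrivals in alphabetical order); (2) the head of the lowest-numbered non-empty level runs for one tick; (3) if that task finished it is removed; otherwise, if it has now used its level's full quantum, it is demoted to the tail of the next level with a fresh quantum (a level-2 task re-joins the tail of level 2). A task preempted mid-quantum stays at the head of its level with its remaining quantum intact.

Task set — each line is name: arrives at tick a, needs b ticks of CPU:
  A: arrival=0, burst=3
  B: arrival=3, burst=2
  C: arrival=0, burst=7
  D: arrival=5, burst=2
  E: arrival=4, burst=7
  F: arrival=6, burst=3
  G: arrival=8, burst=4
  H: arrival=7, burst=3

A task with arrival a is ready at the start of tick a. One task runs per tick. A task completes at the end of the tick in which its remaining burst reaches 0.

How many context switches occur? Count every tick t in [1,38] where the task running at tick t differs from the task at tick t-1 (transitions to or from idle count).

context switches = 16

t=0: L0/L1/L2 = AC/-/- → run A
t=1: L0/L1/L2 = AC/-/- → run A
t=2: L0/L1/L2 = C/A/- → run C
t=3: L0/L1/L2 = CB/A/- → run C
t=4: L0/L1/L2 = BE/AC/- → run B
t=5: L0/L1/L2 = BED/AC/- → run B
t=6: L0/L1/L2 = EDF/AC/- → run E
t=7: L0/L1/L2 = EDFH/AC/- → run E
t=8: L0/L1/L2 = DFHG/ACE/- → run D
t=9: L0/L1/L2 = DFHG/ACE/- → run D
t=10: L0/L1/L2 = FHG/ACE/- → run F
t=11: L0/L1/L2 = FHG/ACE/- → run F
t=12: L0/L1/L2 = HG/ACEF/- → run H
t=13: L0/L1/L2 = HG/ACEF/- → run H
t=14: L0/L1/L2 = G/ACEFH/- → run G
t=15: L0/L1/L2 = G/ACEFH/- → run G
t=16: L0/L1/L2 = -/ACEFHG/- → run A
t=17: L0/L1/L2 = -/CEFHG/- → run C
t=18: L0/L1/L2 = -/CEFHG/- → run C
t=19: L0/L1/L2 = -/CEFHG/- → run C
t=20: L0/L1/L2 = -/CEFHG/- → run C
t=21: L0/L1/L2 = -/EFHG/C → run E
t=22: L0/L1/L2 = -/EFHG/C → run E
t=23: L0/L1/L2 = -/EFHG/C → run E
t=24: L0/L1/L2 = -/EFHG/C → run E
t=25: L0/L1/L2 = -/FHG/CE → run F
t=26: L0/L1/L2 = -/HG/CE → run H
t=27: L0/L1/L2 = -/G/CE → run G
t=28: L0/L1/L2 = -/G/CE → run G
t=29: L0/L1/L2 = -/-/CE → run C
t=30: L0/L1/L2 = -/-/E → run E
t=31: (idle)
t=32: (idle)
t=33: (idle)
t=34: (idle)
t=35: (idle)
t=36: (idle)
t=37: (idle)
t=38: (idle)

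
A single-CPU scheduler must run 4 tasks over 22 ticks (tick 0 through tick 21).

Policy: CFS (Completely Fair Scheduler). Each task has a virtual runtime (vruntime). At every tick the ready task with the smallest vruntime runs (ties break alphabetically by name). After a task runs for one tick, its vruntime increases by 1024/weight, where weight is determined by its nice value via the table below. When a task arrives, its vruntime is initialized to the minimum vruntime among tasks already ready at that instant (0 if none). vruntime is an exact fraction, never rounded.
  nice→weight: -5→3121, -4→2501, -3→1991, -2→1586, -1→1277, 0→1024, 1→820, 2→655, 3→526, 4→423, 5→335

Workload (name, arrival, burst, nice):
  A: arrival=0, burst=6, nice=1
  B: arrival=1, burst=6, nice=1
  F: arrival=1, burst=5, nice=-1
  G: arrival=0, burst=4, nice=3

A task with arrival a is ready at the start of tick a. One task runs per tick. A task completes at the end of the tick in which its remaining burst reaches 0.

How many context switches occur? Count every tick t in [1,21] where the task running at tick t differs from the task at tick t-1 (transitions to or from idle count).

context switches = 21

t=0: vr[A=0 G=0] → run A
t=1: vr[A=256/205 B=0 F=0 G=0] → run B
t=2: vr[A=256/205 B=256/205 F=0 G=0] → run F
t=3: vr[A=256/205 B=256/205 F=1024/1277 G=0] → run G
t=4: vr[A=256/205 B=256/205 F=1024/1277 G=512/263] → run F
t=5: vr[A=256/205 B=256/205 F=2048/1277 G=512/263] → run A
t=6: vr[A=512/205 B=256/205 F=2048/1277 G=512/263] → run B
t=7: vr[A=512/205 B=512/205 F=2048/1277 G=512/263] → run F
t=8: vr[A=512/205 B=512/205 F=3072/1277 G=512/263] → run G
t=9: vr[A=512/205 B=512/205 F=3072/1277 G=1024/263] → run F
t=10: vr[A=512/205 B=512/205 F=4096/1277 G=1024/263] → run A
t=11: vr[A=768/205 B=512/205 F=4096/1277 G=1024/263] → run B
t=12: vr[A=768/205 B=768/205 F=4096/1277 G=1024/263] → run F
t=13: vr[A=768/205 B=768/205 G=1024/263] → run A
t=14: vr[A=1024/205 B=768/205 G=1024/263] → run B
t=15: vr[A=1024/205 B=1024/205 G=1024/263] → run G
t=16: vr[A=1024/205 B=1024/205 G=1536/263] → run A
t=17: vr[A=256/41 B=1024/205 G=1536/263] → run B
t=18: vr[A=256/41 B=256/41 G=1536/263] → run G
t=19: vr[A=256/41 B=256/41] → run A
t=20: vr[B=256/41] → run B
t=21: (idle)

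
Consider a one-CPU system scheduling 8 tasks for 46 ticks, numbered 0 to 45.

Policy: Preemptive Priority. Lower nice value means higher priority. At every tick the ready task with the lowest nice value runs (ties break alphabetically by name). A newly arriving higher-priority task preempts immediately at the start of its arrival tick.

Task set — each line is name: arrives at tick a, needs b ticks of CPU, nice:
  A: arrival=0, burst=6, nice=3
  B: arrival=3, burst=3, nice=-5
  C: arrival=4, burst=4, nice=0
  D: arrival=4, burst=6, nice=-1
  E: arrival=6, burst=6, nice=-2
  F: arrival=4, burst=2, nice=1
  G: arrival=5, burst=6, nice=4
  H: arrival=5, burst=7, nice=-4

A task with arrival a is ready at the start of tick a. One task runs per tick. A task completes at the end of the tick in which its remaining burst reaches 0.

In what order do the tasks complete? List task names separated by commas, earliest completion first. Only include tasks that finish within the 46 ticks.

t=0: ready={A} → run A
t=1: ready={A} → run A
t=2: ready={A} → run A
t=3: ready={A,B} → run B
t=4: ready={A,B,C,D,F} → run B
t=5: ready={A,B,C,D,F,G,H} → run B
t=6: ready={A,C,D,E,F,G,H} → run H
t=7: ready={A,C,D,E,F,G,H} → run H
t=8: ready={A,C,D,E,F,G,H} → run H
t=9: ready={A,C,D,E,F,G,H} → run H
t=10: ready={A,C,D,E,F,G,H} → run H
t=11: ready={A,C,D,E,F,G,H} → run H
t=12: ready={A,C,D,E,F,G,H} → run H
t=13: ready={A,C,D,E,F,G} → run E
t=14: ready={A,C,D,E,F,G} → run E
t=15: ready={A,C,D,E,F,G} → run E
t=16: ready={A,C,D,E,F,G} → run E
t=17: ready={A,C,D,E,F,G} → run E
t=18: ready={A,C,D,E,F,G} → run E
t=19: ready={A,C,D,F,G} → run D
t=20: ready={A,C,D,F,G} → run D
t=21: ready={A,C,D,F,G} → run D
t=22: ready={A,C,D,F,G} → run D
t=23: ready={A,C,D,F,G} → run D
t=24: ready={A,C,D,F,G} → run D
t=25: ready={A,C,F,G} → run C
t=26: ready={A,C,F,G} → run C
t=27: ready={A,C,F,G} → run C
t=28: ready={A,C,F,G} → run C
t=29: ready={A,F,G} → run F
t=30: ready={A,F,G} → run F
t=31: ready={A,G} → run A
t=32: ready={A,G} → run A
t=33: ready={A,G} → run A
t=34: ready={G} → run G
t=35: ready={G} → run G
t=36: ready={G} → run G
t=37: ready={G} → run G
t=38: ready={G} → run G
t=39: ready={G} → run G
t=40: (idle)
t=41: (idle)
t=42: (idle)
t=43: (idle)
t=44: (idle)
t=45: (idle)

completion order = B, H, E, D, C, F, A, G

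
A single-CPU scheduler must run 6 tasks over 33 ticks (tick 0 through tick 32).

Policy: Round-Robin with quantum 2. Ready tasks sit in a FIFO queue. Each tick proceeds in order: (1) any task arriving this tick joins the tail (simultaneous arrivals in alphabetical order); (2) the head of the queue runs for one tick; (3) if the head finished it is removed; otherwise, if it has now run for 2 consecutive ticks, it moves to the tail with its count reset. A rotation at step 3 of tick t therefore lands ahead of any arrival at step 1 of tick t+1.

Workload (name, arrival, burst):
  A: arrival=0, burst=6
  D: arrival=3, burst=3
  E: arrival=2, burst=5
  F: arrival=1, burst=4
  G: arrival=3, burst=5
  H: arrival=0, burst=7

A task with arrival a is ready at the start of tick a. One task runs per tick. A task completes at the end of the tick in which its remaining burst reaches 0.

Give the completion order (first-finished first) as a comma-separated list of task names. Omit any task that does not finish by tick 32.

t=0: queue=[A,H] q_used=0 → run A
t=1: queue=[A,H,F] q_used=1 → run A
t=2: queue=[H,F,A,E] q_used=0 → run H
t=3: queue=[H,F,A,E,D,G] q_used=1 → run H
t=4: queue=[F,A,E,D,G,H] q_used=0 → run F
t=5: queue=[F,A,E,D,G,H] q_used=1 → run F
t=6: queue=[A,E,D,G,H,F] q_used=0 → run A
t=7: queue=[A,E,D,G,H,F] q_used=1 → run A
t=8: queue=[E,D,G,H,F,A] q_used=0 → run E
t=9: queue=[E,D,G,H,F,A] q_used=1 → run E
t=10: queue=[D,G,H,F,A,E] q_used=0 → run D
t=11: queue=[D,G,H,F,A,E] q_used=1 → run D
t=12: queue=[G,H,F,A,E,D] q_used=0 → run G
t=13: queue=[G,H,F,A,E,D] q_used=1 → run G
t=14: queue=[H,F,A,E,D,G] q_used=0 → run H
t=15: queue=[H,F,A,E,D,G] q_used=1 → run H
t=16: queue=[F,A,E,D,G,H] q_used=0 → run F
t=17: queue=[F,A,E,D,G,H] q_used=1 → run F
t=18: queue=[A,E,D,G,H] q_used=0 → run A
t=19: queue=[A,E,D,G,H] q_used=1 → run A
t=20: queue=[E,D,G,H] q_used=0 → run E
t=21: queue=[E,D,G,H] q_used=1 → run E
t=22: queue=[D,G,H,E] q_used=0 → run D
t=23: queue=[G,H,E] q_used=0 → run G
t=24: queue=[G,H,E] q_used=1 → run G
t=25: queue=[H,E,G] q_used=0 → run H
t=26: queue=[H,E,G] q_used=1 → run H
t=27: queue=[E,G,H] q_used=0 → run E
t=28: queue=[G,H] q_used=0 → run G
t=29: queue=[H] q_used=0 → run H
t=30: (idle)
t=31: (idle)
t=32: (idle)

completion order = F, A, D, E, G, H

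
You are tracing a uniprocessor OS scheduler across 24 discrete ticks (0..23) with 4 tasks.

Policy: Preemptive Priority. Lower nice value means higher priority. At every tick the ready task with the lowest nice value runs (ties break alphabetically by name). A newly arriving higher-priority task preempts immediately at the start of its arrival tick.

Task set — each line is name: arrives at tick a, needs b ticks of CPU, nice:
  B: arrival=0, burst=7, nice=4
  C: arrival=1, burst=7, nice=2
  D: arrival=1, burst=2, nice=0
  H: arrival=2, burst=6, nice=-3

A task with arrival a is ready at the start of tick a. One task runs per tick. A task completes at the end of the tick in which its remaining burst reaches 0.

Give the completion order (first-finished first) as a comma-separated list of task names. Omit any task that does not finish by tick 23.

t=0: ready={B} → run B
t=1: ready={B,C,D} → run D
t=2: ready={B,C,D,H} → run H
t=3: ready={B,C,D,H} → run H
t=4: ready={B,C,D,H} → run H
t=5: ready={B,C,D,H} → run H
t=6: ready={B,C,D,H} → run H
t=7: ready={B,C,D,H} → run H
t=8: ready={B,C,D} → run D
t=9: ready={B,C} → run C
t=10: ready={B,C} → run C
t=11: ready={B,C} → run C
t=12: ready={B,C} → run C
t=13: ready={B,C} → run C
t=14: ready={B,C} → run C
t=15: ready={B,C} → run C
t=16: ready={B} → run B
t=17: ready={B} → run B
t=18: ready={B} → run B
t=19: ready={B} → run B
t=20: ready={B} → run B
t=21: ready={B} → run B
t=22: (idle)
t=23: (idle)

completion order = H, D, C, B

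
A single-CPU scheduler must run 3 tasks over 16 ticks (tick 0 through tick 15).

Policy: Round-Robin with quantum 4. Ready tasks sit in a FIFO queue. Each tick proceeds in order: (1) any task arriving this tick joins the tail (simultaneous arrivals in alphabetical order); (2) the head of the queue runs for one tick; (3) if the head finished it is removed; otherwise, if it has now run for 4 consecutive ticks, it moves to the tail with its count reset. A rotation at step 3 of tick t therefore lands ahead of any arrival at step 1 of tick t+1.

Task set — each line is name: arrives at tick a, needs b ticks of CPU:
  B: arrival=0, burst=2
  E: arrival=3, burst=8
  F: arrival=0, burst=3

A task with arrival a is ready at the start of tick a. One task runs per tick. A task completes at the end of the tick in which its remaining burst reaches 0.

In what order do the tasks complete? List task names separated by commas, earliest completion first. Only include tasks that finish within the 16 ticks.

t=0: queue=[B,F] q_used=0 → run B
t=1: queue=[B,F] q_used=1 → run B
t=2: queue=[F] q_used=0 → run F
t=3: queue=[F,E] q_used=1 → run F
t=4: queue=[F,E] q_used=2 → run F
t=5: queue=[E] q_used=0 → run E
t=6: queue=[E] q_used=1 → run E
t=7: queue=[E] q_used=2 → run E
t=8: queue=[E] q_used=3 → run E
t=9: queue=[E] q_used=0 → run E
t=10: queue=[E] q_used=1 → run E
t=11: queue=[E] q_used=2 → run E
t=12: queue=[E] q_used=3 → run E
t=13: (idle)
t=14: (idle)
t=15: (idle)

completion order = B, F, E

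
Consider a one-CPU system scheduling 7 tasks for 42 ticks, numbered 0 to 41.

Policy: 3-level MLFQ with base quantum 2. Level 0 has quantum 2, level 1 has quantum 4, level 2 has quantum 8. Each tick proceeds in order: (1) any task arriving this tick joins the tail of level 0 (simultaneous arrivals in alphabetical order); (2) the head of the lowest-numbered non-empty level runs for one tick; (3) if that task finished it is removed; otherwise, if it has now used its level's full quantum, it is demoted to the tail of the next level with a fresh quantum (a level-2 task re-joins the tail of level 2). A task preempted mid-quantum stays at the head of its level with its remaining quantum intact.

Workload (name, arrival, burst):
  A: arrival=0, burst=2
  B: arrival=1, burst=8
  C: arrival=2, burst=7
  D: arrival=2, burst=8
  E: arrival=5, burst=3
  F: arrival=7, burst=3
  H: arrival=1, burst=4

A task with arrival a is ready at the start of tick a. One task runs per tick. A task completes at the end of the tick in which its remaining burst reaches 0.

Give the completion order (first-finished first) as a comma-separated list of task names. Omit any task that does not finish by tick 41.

completion order = A, H, E, F, B, C, D

t=0: L0/L1/L2 = A/-/- → run A
t=1: L0/L1/L2 = ABH/-/- → run A
t=2: L0/L1/L2 = BHCD/-/- → run B
t=3: L0/L1/L2 = BHCD/-/- → run B
t=4: L0/L1/L2 = HCD/B/- → run H
t=5: L0/L1/L2 = HCDE/B/- → run H
t=6: L0/L1/L2 = CDE/BH/- → run C
t=7: L0/L1/L2 = CDEF/BH/- → run C
t=8: L0/L1/L2 = DEF/BHC/- → run D
t=9: L0/L1/L2 = DEF/BHC/- → run D
t=10: L0/L1/L2 = EF/BHCD/- → run E
t=11: L0/L1/L2 = EF/BHCD/- → run E
t=12: L0/L1/L2 = F/BHCDE/- → run F
t=13: L0/L1/L2 = F/BHCDE/- → run F
t=14: L0/L1/L2 = -/BHCDEF/- → run B
t=15: L0/L1/L2 = -/BHCDEF/- → run B
t=16: L0/L1/L2 = -/BHCDEF/- → run B
t=17: L0/L1/L2 = -/BHCDEF/- → run B
t=18: L0/L1/L2 = -/HCDEF/B → run H
t=19: L0/L1/L2 = -/HCDEF/B → run H
t=20: L0/L1/L2 = -/CDEF/B → run C
t=21: L0/L1/L2 = -/CDEF/B → run C
t=22: L0/L1/L2 = -/CDEF/B → run C
t=23: L0/L1/L2 = -/CDEF/B → run C
t=24: L0/L1/L2 = -/DEF/BC → run D
t=25: L0/L1/L2 = -/DEF/BC → run D
t=26: L0/L1/L2 = -/DEF/BC → run D
t=27: L0/L1/L2 = -/DEF/BC → run D
t=28: L0/L1/L2 = -/EF/BCD → run E
t=29: L0/L1/L2 = -/F/BCD → run F
t=30: L0/L1/L2 = -/-/BCD → run B
t=31: L0/L1/L2 = -/-/BCD → run B
t=32: L0/L1/L2 = -/-/CD → run C
t=33: L0/L1/L2 = -/-/D → run D
t=34: L0/L1/L2 = -/-/D → run D
t=35: (idle)
t=36: (idle)
t=37: (idle)
t=38: (idle)
t=39: (idle)
t=40: (idle)
t=41: (idle)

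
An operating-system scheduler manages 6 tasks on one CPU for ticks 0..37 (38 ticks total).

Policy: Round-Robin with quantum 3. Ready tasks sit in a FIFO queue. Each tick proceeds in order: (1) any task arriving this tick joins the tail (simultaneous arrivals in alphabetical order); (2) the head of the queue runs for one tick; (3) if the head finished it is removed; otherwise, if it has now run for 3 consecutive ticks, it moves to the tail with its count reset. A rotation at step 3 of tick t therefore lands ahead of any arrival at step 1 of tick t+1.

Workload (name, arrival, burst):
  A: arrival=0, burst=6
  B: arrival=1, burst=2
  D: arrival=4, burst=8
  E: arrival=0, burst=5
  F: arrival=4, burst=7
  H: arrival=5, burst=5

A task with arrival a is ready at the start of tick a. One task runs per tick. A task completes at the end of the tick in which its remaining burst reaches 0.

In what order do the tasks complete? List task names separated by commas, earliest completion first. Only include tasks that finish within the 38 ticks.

completion order = B, A, E, H, D, F

t=0: queue=[A,E] q_used=0 → run A
t=1: queue=[A,E,B] q_used=1 → run A
t=2: queue=[A,E,B] q_used=2 → run A
t=3: queue=[E,B,A] q_used=0 → run E
t=4: queue=[E,B,A,D,F] q_used=1 → run E
t=5: queue=[E,B,A,D,F,H] q_used=2 → run E
t=6: queue=[B,A,D,F,H,E] q_used=0 → run B
t=7: queue=[B,A,D,F,H,E] q_used=1 → run B
t=8: queue=[A,D,F,H,E] q_used=0 → run A
t=9: queue=[A,D,F,H,E] q_used=1 → run A
t=10: queue=[A,D,F,H,E] q_used=2 → run A
t=11: queue=[D,F,H,E] q_used=0 → run D
t=12: queue=[D,F,H,E] q_used=1 → run D
t=13: queue=[D,F,H,E] q_used=2 → run D
t=14: queue=[F,H,E,D] q_used=0 → run F
t=15: queue=[F,H,E,D] q_used=1 → run F
t=16: queue=[F,H,E,D] q_used=2 → run F
t=17: queue=[H,E,D,F] q_used=0 → run H
t=18: queue=[H,E,D,F] q_used=1 → run H
t=19: queue=[H,E,D,F] q_used=2 → run H
t=20: queue=[E,D,F,H] q_used=0 → run E
t=21: queue=[E,D,F,H] q_used=1 → run E
t=22: queue=[D,F,H] q_used=0 → run D
t=23: queue=[D,F,H] q_used=1 → run D
t=24: queue=[D,F,H] q_used=2 → run D
t=25: queue=[F,H,D] q_used=0 → run F
t=26: queue=[F,H,D] q_used=1 → run F
t=27: queue=[F,H,D] q_used=2 → run F
t=28: queue=[H,D,F] q_used=0 → run H
t=29: queue=[H,D,F] q_used=1 → run H
t=30: queue=[D,F] q_used=0 → run D
t=31: queue=[D,F] q_used=1 → run D
t=32: queue=[F] q_used=0 → run F
t=33: (idle)
t=34: (idle)
t=35: (idle)
t=36: (idle)
t=37: (idle)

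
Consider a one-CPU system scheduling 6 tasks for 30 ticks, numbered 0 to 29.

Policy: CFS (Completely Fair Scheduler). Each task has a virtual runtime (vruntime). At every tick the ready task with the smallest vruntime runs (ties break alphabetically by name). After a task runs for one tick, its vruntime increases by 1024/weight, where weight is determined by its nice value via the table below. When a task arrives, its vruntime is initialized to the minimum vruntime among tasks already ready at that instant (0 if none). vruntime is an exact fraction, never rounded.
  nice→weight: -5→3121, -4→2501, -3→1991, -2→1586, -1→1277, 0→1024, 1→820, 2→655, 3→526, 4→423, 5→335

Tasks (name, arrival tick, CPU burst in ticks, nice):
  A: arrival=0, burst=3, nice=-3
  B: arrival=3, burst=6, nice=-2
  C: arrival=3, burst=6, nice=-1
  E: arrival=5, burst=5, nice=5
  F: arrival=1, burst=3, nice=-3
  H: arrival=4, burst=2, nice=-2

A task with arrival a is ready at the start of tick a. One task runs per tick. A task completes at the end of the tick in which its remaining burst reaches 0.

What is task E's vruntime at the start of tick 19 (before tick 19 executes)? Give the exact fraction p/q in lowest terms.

vruntime(E, start of tick 19) = 4763648/666985

t=0: vr[A=0] → run A
t=1: vr[A=1024/1991 F=1024/1991] → run A
t=2: vr[A=2048/1991 F=1024/1991] → run F
t=3: vr[A=2048/1991 B=2048/1991 C=2048/1991 F=2048/1991] → run A
t=4: vr[B=2048/1991 C=2048/1991 F=2048/1991 H=2048/1991] → run B
t=5: vr[B=2643456/1578863 C=2048/1991 E=2048/1991 F=2048/1991 H=2048/1991] → run C
t=6: vr[B=2643456/1578863 C=4654080/2542507 E=2048/1991 F=2048/1991 H=2048/1991] → run E
t=7: vr[B=2643456/1578863 C=4654080/2542507 E=2724864/666985 F=2048/1991 H=2048/1991] → run F
t=8: vr[B=2643456/1578863 C=4654080/2542507 E=2724864/666985 F=3072/1991 H=2048/1991] → run H
t=9: vr[B=2643456/1578863 C=4654080/2542507 E=2724864/666985 F=3072/1991 H=2643456/1578863] → run F
t=10: vr[B=2643456/1578863 C=4654080/2542507 E=2724864/666985 H=2643456/1578863] → run B
t=11: vr[B=3662848/1578863 C=4654080/2542507 E=2724864/666985 H=2643456/1578863] → run H
t=12: vr[B=3662848/1578863 C=4654080/2542507 E=2724864/666985] → run C
t=13: vr[B=3662848/1578863 C=6692864/2542507 E=2724864/666985] → run B
t=14: vr[B=4682240/1578863 C=6692864/2542507 E=2724864/666985] → run C
t=15: vr[B=4682240/1578863 C=8731648/2542507 E=2724864/666985] → run B
t=16: vr[B=5701632/1578863 C=8731648/2542507 E=2724864/666985] → run C
t=17: vr[B=5701632/1578863 C=10770432/2542507 E=2724864/666985] → run B
t=18: vr[B=6721024/1578863 C=10770432/2542507 E=2724864/666985] → run E
t=19: vr[B=6721024/1578863 C=10770432/2542507 E=4763648/666985] → run C
t=20: vr[B=6721024/1578863 C=12809216/2542507 E=4763648/666985] → run B
t=21: vr[C=12809216/2542507 E=4763648/666985] → run C
t=22: vr[E=4763648/666985] → run E
t=23: vr[E=6802432/666985] → run E
t=24: vr[E=8841216/666985] → run E
t=25: (idle)
t=26: (idle)
t=27: (idle)
t=28: (idle)
t=29: (idle)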